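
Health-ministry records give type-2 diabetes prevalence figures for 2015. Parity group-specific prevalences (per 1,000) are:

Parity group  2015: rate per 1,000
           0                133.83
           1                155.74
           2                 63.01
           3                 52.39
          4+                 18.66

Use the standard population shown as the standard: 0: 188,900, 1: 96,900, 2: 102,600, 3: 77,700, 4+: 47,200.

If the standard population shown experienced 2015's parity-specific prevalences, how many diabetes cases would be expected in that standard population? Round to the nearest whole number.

Expected diabetes cases = Σ (standard pop × parity-specific rate ÷ 1,000)
= 188,900×133.83/1,000 + 96,900×155.74/1,000 + 102,600×63.01/1,000 + 77,700×52.39/1,000 + 47,200×18.66/1,000
= 25280.49 + 15091.21 + 6464.83 + 4070.70 + 880.75 = 51787.97.

51788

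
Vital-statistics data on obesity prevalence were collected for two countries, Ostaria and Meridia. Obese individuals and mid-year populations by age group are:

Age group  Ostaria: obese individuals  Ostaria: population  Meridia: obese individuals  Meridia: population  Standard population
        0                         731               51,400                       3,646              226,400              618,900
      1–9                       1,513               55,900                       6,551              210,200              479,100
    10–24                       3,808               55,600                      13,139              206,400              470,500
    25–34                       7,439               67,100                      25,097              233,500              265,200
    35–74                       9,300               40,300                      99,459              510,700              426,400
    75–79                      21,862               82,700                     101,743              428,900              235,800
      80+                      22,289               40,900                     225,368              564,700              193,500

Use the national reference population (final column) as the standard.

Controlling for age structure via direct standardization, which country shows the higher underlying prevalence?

Ostaria

Age-specific rates per 1,000 for Ostaria: 14.222, 27.066, 68.489, 110.864, 230.769, 264.353, 544.963.
For Meridia: 16.104, 31.166, 63.658, 107.482, 194.750, 237.218, 399.093.
Standard total = 2,689,400; weights = 0.2301, 0.1781, 0.1749, 0.0986, 0.1585, 0.0877, 0.0719.
Ostaria: 0.2301×14.222 + 0.1781×27.066 + 0.1749×68.489 + 0.0986×110.864 + 0.1585×230.769 + 0.0877×264.353 + 0.0719×544.963 = 129.9842 per 1,000.
Meridia: 0.2301×16.104 + 0.1781×31.166 + 0.1749×63.658 + 0.0986×107.482 + 0.1585×194.750 + 0.0877×237.218 + 0.0719×399.093 = 111.3839 per 1,000.
The crude rates (169.95 vs 199.51) would put Meridia higher, but that reflects its age composition; once standardized to a common age structure, Ostaria has the higher underlying rate.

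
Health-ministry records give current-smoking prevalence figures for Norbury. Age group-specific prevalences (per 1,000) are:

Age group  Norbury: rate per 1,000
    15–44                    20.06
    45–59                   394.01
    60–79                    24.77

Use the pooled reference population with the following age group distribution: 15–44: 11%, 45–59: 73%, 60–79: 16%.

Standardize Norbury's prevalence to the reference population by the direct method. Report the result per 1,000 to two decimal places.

Standard weights: 0.11, 0.73, 0.16.
Standardized rate: 0.1100×20.06 + 0.7300×394.01 + 0.1600×24.77 = 293.7971 per 1,000.

293.80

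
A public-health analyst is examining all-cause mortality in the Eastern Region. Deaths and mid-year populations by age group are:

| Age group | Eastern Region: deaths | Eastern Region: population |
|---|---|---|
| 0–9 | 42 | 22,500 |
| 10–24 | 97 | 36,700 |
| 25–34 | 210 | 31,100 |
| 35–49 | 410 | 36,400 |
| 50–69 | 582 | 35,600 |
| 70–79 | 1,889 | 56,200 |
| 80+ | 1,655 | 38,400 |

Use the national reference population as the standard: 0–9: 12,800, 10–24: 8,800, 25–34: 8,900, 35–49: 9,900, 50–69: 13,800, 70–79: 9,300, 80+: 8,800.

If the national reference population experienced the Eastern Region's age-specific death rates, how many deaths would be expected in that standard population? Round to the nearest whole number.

1136

Age-specific rates per 100,000 for the Eastern Region: 186.67, 264.31, 675.24, 1126.37, 1634.83, 3361.21, 4309.90.
Expected deaths = Σ (standard pop × age-specific rate ÷ 100,000)
= 12,800×186.67/100,000 + 8,800×264.31/100,000 + 8,900×675.24/100,000 + 9,900×1126.37/100,000 + 13,800×1634.83/100,000 + 9,300×3361.21/100,000 + 8,800×4309.90/100,000
= 23.89 + 23.26 + 60.10 + 111.51 + 225.61 + 312.59 + 379.27 = 1136.23.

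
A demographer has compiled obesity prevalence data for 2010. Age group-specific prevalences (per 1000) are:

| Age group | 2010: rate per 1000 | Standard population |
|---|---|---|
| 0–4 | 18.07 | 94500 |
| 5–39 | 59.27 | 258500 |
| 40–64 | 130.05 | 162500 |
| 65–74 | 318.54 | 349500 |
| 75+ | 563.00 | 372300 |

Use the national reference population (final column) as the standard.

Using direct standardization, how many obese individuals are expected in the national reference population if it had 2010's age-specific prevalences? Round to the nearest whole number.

359097

Expected obese individuals = Σ (standard pop × age-specific rate ÷ 1000)
= 94500×18.07/1000 + 258500×59.27/1000 + 162500×130.05/1000 + 349500×318.54/1000 + 372300×563.00/1000
= 1707.62 + 15321.30 + 21133.12 + 111329.73 + 209604.90 = 359096.66.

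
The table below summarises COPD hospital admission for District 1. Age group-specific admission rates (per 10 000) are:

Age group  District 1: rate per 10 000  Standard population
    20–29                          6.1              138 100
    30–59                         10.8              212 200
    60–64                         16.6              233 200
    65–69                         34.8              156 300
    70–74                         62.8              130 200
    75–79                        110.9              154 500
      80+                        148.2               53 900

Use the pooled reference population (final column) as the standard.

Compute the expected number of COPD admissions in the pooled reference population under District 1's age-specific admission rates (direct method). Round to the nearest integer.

Expected COPD admissions = Σ (standard pop × age-specific rate ÷ 10 000)
= 138 100×6.1/10 000 + 212 200×10.8/10 000 + 233 200×16.6/10 000 + 156 300×34.8/10 000 + 130 200×62.8/10 000 + 154 500×110.9/10 000 + 53 900×148.2/10 000
= 84.24 + 229.18 + 387.11 + 543.92 + 817.66 + 1713.40 + 798.80 = 4574.31.

4574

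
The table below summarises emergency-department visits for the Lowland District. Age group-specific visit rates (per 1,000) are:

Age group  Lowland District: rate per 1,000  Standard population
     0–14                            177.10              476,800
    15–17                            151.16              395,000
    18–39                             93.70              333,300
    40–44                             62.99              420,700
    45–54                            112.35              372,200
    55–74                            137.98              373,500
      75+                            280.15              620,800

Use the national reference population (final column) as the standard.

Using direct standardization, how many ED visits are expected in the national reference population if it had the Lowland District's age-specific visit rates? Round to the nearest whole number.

Expected ED visits = Σ (standard pop × age-specific rate ÷ 1,000)
= 476,800×177.10/1,000 + 395,000×151.16/1,000 + 333,300×93.70/1,000 + 420,700×62.99/1,000 + 372,200×112.35/1,000 + 373,500×137.98/1,000 + 620,800×280.15/1,000
= 84441.28 + 59708.20 + 31230.21 + 26499.89 + 41816.67 + 51535.53 + 173917.12 = 469148.90.

469149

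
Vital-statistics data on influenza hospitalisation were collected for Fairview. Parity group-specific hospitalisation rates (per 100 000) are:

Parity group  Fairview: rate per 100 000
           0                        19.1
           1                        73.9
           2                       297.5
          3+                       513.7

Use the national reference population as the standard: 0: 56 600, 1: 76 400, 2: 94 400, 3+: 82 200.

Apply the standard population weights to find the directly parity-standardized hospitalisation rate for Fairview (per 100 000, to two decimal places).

248.83

Standard total = 309 600; weights = 0.1828, 0.2468, 0.3049, 0.2655.
Standardized rate: 0.1828×19.1 + 0.2468×73.9 + 0.3049×297.5 + 0.2655×513.7 = 248.8280 per 100 000.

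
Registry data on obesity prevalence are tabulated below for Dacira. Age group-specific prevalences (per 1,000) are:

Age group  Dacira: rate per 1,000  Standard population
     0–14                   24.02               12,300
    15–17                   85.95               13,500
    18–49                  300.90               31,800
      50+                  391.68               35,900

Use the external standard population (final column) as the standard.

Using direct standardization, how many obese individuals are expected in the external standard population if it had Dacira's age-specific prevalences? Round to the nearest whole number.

25086

Expected obese individuals = Σ (standard pop × age-specific rate ÷ 1,000)
= 12,300×24.02/1,000 + 13,500×85.95/1,000 + 31,800×300.90/1,000 + 35,900×391.68/1,000
= 295.45 + 1160.33 + 9568.62 + 14061.31 = 25085.70.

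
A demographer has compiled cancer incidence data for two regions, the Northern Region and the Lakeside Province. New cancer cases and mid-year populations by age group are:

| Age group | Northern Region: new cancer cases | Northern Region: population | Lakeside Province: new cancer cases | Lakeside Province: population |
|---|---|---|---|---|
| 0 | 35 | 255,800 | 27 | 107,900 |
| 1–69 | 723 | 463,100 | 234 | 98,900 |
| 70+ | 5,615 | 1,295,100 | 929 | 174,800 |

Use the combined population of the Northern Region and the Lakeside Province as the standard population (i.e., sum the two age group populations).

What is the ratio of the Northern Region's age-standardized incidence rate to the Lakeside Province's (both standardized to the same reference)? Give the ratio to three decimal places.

Age-specific rates per 100,000 for the Northern Region: 13.68, 156.12, 433.56.
For the Lakeside Province: 25.02, 236.60, 531.46.
Combined standard total = 2,395,600; weights = 0.1518, 0.2346, 0.6136.
The Northern Region: 0.1518×13.68 + 0.2346×156.12 + 0.6136×433.56 = 304.7264 per 100,000.
The Lakeside Province: 0.1518×25.02 + 0.2346×236.60 + 0.6136×531.46 = 385.4030 per 100,000.
Ratio = 304.7264 ÷ 385.4030 = 0.79067.

0.791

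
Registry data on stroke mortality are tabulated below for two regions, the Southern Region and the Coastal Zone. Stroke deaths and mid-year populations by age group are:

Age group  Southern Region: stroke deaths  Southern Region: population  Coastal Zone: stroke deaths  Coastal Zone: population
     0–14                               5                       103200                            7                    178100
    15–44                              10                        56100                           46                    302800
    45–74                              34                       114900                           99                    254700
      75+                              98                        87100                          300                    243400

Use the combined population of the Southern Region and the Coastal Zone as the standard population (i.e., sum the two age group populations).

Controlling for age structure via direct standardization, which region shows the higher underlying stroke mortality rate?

Coastal Zone

Age-specific rates per 100000 for the Southern Region: 4.84, 17.83, 29.59, 112.51.
For the Coastal Zone: 3.93, 15.19, 38.87, 123.25.
Combined standard total = 1340300; weights = 0.2099, 0.2678, 0.2758, 0.2466.
The Southern Region: 0.2099×4.84 + 0.2678×17.83 + 0.2758×29.59 + 0.2466×112.51 = 41.6945 per 100000.
The Coastal Zone: 0.2099×3.93 + 0.2678×15.19 + 0.2758×38.87 + 0.2466×123.25 = 46.0041 per 100000.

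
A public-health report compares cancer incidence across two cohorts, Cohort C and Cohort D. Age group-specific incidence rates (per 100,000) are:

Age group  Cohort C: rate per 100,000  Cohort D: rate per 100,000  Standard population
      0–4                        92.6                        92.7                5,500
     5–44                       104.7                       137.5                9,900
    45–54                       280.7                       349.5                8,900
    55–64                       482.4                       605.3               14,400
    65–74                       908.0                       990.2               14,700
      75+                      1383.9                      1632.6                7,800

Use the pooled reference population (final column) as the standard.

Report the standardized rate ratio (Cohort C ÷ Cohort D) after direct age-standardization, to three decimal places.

Standard total = 61,200; weights = 0.0899, 0.1618, 0.1454, 0.2353, 0.2402, 0.1275.
Cohort C: 0.0899×92.6 + 0.1618×104.7 + 0.1454×280.7 + 0.2353×482.4 + 0.2402×908.0 + 0.1275×1383.9 = 574.0627 per 100,000.
Cohort D: 0.0899×92.7 + 0.1618×137.5 + 0.1454×349.5 + 0.2353×605.3 + 0.2402×990.2 + 0.1275×1632.6 = 669.7417 per 100,000.
Ratio = 574.0627 ÷ 669.7417 = 0.85714.

0.857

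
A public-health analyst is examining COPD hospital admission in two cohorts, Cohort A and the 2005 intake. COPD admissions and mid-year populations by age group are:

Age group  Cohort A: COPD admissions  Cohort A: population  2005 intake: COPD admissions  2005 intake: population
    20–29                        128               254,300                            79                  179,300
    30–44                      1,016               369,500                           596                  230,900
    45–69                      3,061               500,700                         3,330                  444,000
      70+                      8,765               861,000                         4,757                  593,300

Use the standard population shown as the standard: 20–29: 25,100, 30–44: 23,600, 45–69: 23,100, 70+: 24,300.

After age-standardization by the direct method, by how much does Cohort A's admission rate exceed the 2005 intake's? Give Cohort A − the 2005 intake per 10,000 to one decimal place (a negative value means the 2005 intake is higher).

2.7

Age-specific rates per 10,000 for Cohort A: 5.03, 27.50, 61.13, 101.80.
For the 2005 intake: 4.41, 25.81, 75.00, 80.18.
Standard total = 96,100; weights = 0.2612, 0.2456, 0.2404, 0.2529.
Cohort A: 0.2612×5.03 + 0.2456×27.50 + 0.2404×61.13 + 0.2529×101.80 = 48.5037 per 10,000.
The 2005 intake: 0.2612×4.41 + 0.2456×25.81 + 0.2404×75.00 + 0.2529×80.18 = 45.7919 per 10,000.
Difference = 48.5037 − 45.7919 = 2.7119.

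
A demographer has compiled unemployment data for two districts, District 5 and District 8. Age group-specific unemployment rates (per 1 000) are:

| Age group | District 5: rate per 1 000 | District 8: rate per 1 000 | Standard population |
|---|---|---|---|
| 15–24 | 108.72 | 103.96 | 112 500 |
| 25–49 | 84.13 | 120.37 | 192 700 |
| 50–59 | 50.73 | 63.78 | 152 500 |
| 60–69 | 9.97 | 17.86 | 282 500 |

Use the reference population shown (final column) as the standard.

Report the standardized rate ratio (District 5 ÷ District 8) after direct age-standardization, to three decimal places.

0.785

Standard total = 740 200; weights = 0.1520, 0.2603, 0.2060, 0.3817.
District 5: 0.1520×108.72 + 0.2603×84.13 + 0.2060×50.73 + 0.3817×9.97 = 52.6827 per 1 000.
District 8: 0.1520×103.96 + 0.2603×120.37 + 0.2060×63.78 + 0.3817×17.86 = 67.0936 per 1 000.
Ratio = 52.6827 ÷ 67.0936 = 0.78521.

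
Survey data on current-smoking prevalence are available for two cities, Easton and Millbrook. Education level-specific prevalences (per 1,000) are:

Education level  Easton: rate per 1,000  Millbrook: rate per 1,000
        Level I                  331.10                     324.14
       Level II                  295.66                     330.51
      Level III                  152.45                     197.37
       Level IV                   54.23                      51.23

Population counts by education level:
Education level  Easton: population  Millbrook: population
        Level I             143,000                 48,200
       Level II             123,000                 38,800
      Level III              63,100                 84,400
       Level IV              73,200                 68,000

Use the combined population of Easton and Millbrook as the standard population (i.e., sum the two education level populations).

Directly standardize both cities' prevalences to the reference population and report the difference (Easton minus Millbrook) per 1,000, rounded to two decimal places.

Combined standard total = 641,700; weights = 0.2980, 0.2521, 0.2299, 0.2200.
Easton: 0.2980×331.10 + 0.2521×295.66 + 0.2299×152.45 + 0.2200×54.23 = 220.1773 per 1,000.
Millbrook: 0.2980×324.14 + 0.2521×330.51 + 0.2299×197.37 + 0.2200×51.23 = 236.5558 per 1,000.
Difference = 220.1773 − 236.5558 = -16.3785.

-16.38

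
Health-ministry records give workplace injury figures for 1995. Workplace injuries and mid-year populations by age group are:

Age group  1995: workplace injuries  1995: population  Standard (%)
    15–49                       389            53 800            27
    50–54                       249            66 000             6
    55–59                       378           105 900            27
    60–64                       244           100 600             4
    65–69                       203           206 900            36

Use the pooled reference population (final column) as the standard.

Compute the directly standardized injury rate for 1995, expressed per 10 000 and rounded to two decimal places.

Age-specific rates per 10 000 for 1995: 72.30, 37.73, 35.69, 24.25, 9.81.
Standard weights: 0.27, 0.06, 0.27, 0.04, 0.36.
Standardized rate: 0.2700×72.30 + 0.0600×37.73 + 0.2700×35.69 + 0.0400×24.25 + 0.3600×9.81 = 35.9257 per 10 000.

35.93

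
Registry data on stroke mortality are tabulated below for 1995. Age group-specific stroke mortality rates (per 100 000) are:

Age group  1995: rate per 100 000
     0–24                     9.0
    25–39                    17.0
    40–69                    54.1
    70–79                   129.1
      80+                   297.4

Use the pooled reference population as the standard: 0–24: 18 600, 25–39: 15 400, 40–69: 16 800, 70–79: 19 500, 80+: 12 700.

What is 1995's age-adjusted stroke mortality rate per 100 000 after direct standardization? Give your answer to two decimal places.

91.96

Standard total = 83 000; weights = 0.2241, 0.1855, 0.2024, 0.2349, 0.1530.
Standardized rate: 0.2241×9.0 + 0.1855×17.0 + 0.2024×54.1 + 0.2349×129.1 + 0.1530×297.4 = 91.9580 per 100 000.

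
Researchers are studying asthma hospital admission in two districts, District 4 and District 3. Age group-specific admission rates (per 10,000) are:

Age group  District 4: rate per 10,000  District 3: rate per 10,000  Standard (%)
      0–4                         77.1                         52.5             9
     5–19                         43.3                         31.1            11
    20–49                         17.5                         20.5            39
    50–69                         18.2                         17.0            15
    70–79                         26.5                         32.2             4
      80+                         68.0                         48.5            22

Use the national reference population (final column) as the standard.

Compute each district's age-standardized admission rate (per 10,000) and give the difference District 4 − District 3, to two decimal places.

6.63

Standard weights: 0.09, 0.11, 0.39, 0.15, 0.04, 0.22.
District 4: 0.0900×77.1 + 0.1100×43.3 + 0.3900×17.5 + 0.1500×18.2 + 0.0400×26.5 + 0.2200×68.0 = 37.2770 per 10,000.
District 3: 0.0900×52.5 + 0.1100×31.1 + 0.3900×20.5 + 0.1500×17.0 + 0.0400×32.2 + 0.2200×48.5 = 30.6490 per 10,000.
Difference = 37.2770 − 30.6490 = 6.6280.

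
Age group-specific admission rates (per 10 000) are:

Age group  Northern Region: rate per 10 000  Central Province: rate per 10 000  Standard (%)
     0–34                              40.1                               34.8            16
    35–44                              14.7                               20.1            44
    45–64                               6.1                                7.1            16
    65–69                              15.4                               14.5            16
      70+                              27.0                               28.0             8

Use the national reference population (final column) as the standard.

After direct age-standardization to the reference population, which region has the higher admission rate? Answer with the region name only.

Central Province

Standard weights: 0.16, 0.44, 0.16, 0.16, 0.08.
The Northern Region: 0.1600×40.1 + 0.4400×14.7 + 0.1600×6.1 + 0.1600×15.4 + 0.0800×27.0 = 18.4840 per 10 000.
The Central Province: 0.1600×34.8 + 0.4400×20.1 + 0.1600×7.1 + 0.1600×14.5 + 0.0800×28.0 = 20.1080 per 10 000.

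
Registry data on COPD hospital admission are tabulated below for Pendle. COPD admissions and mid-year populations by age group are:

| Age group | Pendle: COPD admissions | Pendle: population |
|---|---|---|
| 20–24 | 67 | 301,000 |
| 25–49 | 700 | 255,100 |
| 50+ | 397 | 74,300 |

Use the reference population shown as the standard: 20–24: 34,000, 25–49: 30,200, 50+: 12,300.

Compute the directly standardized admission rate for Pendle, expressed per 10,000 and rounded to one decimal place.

Age-specific rates per 10,000 for Pendle: 2.23, 27.44, 53.43.
Standard total = 76,500; weights = 0.4444, 0.3948, 0.1608.
Standardized rate: 0.4444×2.23 + 0.3948×27.44 + 0.1608×53.43 = 20.4129 per 10,000.

20.4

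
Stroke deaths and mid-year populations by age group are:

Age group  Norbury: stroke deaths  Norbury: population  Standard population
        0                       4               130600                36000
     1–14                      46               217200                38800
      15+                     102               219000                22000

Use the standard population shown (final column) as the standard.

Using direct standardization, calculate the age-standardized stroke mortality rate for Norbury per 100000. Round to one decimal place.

Age-specific rates per 100000 for Norbury: 3.06, 21.18, 46.58.
Standard total = 96800; weights = 0.3719, 0.4008, 0.2273.
Standardized rate: 0.3719×3.06 + 0.4008×21.18 + 0.2273×46.58 = 20.2133 per 100000.

20.2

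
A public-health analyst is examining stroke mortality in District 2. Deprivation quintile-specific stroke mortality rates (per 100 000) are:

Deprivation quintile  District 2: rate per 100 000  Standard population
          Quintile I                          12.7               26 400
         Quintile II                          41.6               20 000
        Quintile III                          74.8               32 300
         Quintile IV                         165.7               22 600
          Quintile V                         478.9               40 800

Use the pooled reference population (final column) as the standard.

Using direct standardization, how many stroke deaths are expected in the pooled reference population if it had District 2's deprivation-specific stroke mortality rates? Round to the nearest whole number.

269

Expected stroke deaths = Σ (standard pop × deprivation-specific rate ÷ 100 000)
= 26 400×12.7/100 000 + 20 000×41.6/100 000 + 32 300×74.8/100 000 + 22 600×165.7/100 000 + 40 800×478.9/100 000
= 3.35 + 8.32 + 24.16 + 37.45 + 195.39 = 268.67.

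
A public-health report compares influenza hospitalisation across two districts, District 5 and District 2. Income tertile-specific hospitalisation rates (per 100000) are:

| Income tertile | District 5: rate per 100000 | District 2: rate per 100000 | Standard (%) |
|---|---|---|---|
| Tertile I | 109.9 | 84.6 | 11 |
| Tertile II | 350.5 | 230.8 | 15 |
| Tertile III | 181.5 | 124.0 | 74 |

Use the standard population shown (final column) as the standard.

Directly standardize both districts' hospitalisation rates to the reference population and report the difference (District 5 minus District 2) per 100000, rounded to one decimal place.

Standard weights: 0.11, 0.15, 0.74.
District 5: 0.1100×109.9 + 0.1500×350.5 + 0.7400×181.5 = 198.9740 per 100000.
District 2: 0.1100×84.6 + 0.1500×230.8 + 0.7400×124.0 = 135.6860 per 100000.
Difference = 198.9740 − 135.6860 = 63.2880.

63.3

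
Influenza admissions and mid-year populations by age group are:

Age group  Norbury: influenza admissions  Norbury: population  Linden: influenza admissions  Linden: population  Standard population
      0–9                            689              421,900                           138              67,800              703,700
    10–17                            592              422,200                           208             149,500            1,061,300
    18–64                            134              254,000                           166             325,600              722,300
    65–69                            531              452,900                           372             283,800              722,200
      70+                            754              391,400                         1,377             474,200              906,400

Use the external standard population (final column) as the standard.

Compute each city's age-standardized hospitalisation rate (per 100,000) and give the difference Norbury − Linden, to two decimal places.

Age-specific rates per 100,000 for Norbury: 163.31, 140.22, 52.76, 117.24, 192.64.
For Linden: 203.54, 139.13, 50.98, 131.08, 290.38.
Standard total = 4,115,900; weights = 0.1710, 0.2579, 0.1755, 0.1755, 0.2202.
Norbury: 0.1710×163.31 + 0.2579×140.22 + 0.1755×52.76 + 0.1755×117.24 + 0.2202×192.64 = 136.3308 per 100,000.
Linden: 0.1710×203.54 + 0.2579×139.13 + 0.1755×50.98 + 0.1755×131.08 + 0.2202×290.38 = 166.5695 per 100,000.
Difference = 136.3308 − 166.5695 = -30.2388.

-30.24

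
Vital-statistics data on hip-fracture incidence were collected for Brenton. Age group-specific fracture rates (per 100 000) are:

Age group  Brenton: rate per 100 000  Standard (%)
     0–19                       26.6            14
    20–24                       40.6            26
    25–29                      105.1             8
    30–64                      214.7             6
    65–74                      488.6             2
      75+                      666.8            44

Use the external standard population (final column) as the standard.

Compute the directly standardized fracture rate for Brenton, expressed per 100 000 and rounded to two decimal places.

Standard weights: 0.14, 0.26, 0.08, 0.06, 0.02, 0.44.
Standardized rate: 0.1400×26.6 + 0.2600×40.6 + 0.0800×105.1 + 0.0600×214.7 + 0.0200×488.6 + 0.4400×666.8 = 338.7340 per 100 000.

338.73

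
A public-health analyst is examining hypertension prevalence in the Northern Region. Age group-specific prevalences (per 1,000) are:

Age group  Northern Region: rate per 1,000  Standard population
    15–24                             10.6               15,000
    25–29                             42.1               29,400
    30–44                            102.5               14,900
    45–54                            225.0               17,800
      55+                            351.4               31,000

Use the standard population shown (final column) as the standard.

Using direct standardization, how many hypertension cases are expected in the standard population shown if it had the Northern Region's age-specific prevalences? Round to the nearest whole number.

17822

Expected hypertension cases = Σ (standard pop × age-specific rate ÷ 1,000)
= 15,000×10.6/1,000 + 29,400×42.1/1,000 + 14,900×102.5/1,000 + 17,800×225.0/1,000 + 31,000×351.4/1,000
= 159.00 + 1237.74 + 1527.25 + 4005.00 + 10893.40 = 17822.39.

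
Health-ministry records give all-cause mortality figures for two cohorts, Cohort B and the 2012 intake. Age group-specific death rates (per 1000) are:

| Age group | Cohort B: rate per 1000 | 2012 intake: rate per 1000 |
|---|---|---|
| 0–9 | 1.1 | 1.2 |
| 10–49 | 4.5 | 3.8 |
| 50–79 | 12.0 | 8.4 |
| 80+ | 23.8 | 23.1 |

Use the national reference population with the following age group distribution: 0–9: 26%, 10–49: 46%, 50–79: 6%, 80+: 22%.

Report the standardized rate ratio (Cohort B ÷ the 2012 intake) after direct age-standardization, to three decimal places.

Standard weights: 0.26, 0.46, 0.06, 0.22.
Cohort B: 0.2600×1.1 + 0.4600×4.5 + 0.0600×12.0 + 0.2200×23.8 = 8.3120 per 1000.
The 2012 intake: 0.2600×1.2 + 0.4600×3.8 + 0.0600×8.4 + 0.2200×23.1 = 7.6460 per 1000.
Ratio = 8.3120 ÷ 7.6460 = 1.08710.

1.087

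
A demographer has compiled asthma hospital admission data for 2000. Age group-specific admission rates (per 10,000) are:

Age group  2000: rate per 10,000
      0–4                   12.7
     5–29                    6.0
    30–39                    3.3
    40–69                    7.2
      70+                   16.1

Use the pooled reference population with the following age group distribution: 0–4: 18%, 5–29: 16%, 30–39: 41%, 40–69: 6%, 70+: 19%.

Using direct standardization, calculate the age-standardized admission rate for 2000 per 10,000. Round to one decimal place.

Standard weights: 0.18, 0.16, 0.41, 0.06, 0.19.
Standardized rate: 0.1800×12.7 + 0.1600×6.0 + 0.4100×3.3 + 0.0600×7.2 + 0.1900×16.1 = 8.0900 per 10,000.

8.1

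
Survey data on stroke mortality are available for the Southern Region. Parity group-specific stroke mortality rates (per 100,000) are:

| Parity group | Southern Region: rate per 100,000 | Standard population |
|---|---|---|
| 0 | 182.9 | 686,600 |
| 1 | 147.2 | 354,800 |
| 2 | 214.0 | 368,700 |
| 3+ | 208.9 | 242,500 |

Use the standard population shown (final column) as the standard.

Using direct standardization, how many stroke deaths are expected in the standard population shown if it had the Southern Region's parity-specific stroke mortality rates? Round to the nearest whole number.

Expected stroke deaths = Σ (standard pop × parity-specific rate ÷ 100,000)
= 686,600×182.9/100,000 + 354,800×147.2/100,000 + 368,700×214.0/100,000 + 242,500×208.9/100,000
= 1255.79 + 522.27 + 789.02 + 506.58 = 3073.66.

3074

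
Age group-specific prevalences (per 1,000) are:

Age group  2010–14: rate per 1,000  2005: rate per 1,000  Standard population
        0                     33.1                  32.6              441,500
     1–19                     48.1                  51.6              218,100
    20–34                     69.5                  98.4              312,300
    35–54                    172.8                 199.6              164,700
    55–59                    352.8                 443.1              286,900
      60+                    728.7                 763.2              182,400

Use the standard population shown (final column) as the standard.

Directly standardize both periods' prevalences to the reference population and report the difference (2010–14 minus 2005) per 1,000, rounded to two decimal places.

Standard total = 1,605,900; weights = 0.2749, 0.1358, 0.1945, 0.1026, 0.1787, 0.1136.
2010–14: 0.2749×33.1 + 0.1358×48.1 + 0.1945×69.5 + 0.1026×172.8 + 0.1787×352.8 + 0.1136×728.7 = 192.6661 per 1,000.
2005: 0.2749×32.6 + 0.1358×51.6 + 0.1945×98.4 + 0.1026×199.6 + 0.1787×443.1 + 0.1136×763.2 = 221.4237 per 1,000.
Difference = 192.6661 − 221.4237 = -28.7576.

-28.76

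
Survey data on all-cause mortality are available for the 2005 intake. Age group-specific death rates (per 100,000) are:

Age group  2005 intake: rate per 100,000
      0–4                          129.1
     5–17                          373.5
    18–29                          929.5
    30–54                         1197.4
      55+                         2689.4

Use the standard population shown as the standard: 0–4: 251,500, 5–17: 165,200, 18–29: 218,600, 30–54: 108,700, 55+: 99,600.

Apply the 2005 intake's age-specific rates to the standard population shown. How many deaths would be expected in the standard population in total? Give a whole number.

Expected deaths = Σ (standard pop × age-specific rate ÷ 100,000)
= 251,500×129.1/100,000 + 165,200×373.5/100,000 + 218,600×929.5/100,000 + 108,700×1197.4/100,000 + 99,600×2689.4/100,000
= 324.69 + 617.02 + 2031.89 + 1301.57 + 2678.64 = 6953.81.

6954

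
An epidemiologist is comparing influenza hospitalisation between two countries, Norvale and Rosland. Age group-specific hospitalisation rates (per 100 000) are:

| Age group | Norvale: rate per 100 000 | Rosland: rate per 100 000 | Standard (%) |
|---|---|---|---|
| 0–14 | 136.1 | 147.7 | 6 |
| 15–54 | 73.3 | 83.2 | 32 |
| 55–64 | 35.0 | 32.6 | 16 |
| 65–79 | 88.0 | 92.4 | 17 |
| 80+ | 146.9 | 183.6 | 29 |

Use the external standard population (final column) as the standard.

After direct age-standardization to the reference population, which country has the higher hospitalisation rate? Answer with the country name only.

Standard weights: 0.06, 0.32, 0.16, 0.17, 0.29.
Norvale: 0.0600×136.1 + 0.3200×73.3 + 0.1600×35.0 + 0.1700×88.0 + 0.2900×146.9 = 94.7830 per 100 000.
Rosland: 0.0600×147.7 + 0.3200×83.2 + 0.1600×32.6 + 0.1700×92.4 + 0.2900×183.6 = 109.6540 per 100 000.

Rosland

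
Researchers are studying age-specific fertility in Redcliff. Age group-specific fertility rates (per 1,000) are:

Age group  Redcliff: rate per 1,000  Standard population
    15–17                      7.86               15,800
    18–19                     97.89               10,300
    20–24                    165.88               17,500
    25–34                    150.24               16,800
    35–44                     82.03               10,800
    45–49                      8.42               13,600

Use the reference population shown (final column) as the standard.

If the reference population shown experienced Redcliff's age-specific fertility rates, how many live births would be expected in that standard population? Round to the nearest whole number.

Expected live births = Σ (standard pop × age-specific rate ÷ 1,000)
= 15,800×7.86/1,000 + 10,300×97.89/1,000 + 17,500×165.88/1,000 + 16,800×150.24/1,000 + 10,800×82.03/1,000 + 13,600×8.42/1,000
= 124.19 + 1008.27 + 2902.90 + 2524.03 + 885.92 + 114.51 = 7559.82.

7560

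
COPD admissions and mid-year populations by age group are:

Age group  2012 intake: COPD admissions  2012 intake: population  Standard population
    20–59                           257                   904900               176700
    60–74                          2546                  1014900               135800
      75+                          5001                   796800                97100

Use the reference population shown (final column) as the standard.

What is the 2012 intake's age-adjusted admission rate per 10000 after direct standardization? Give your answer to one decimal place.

24.4

Age-specific rates per 10000 for the 2012 intake: 2.84, 25.09, 62.76.
Standard total = 409600; weights = 0.4314, 0.3315, 0.2371.
Standardized rate: 0.4314×2.84 + 0.3315×25.09 + 0.2371×62.76 = 24.4211 per 10000.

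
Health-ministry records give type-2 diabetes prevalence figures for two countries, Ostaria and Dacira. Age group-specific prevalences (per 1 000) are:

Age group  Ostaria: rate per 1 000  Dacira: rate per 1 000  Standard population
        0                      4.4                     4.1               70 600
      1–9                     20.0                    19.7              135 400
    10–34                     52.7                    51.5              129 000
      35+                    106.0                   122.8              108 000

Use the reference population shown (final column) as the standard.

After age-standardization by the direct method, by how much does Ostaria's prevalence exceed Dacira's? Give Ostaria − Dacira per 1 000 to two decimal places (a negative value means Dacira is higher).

-3.61

Standard total = 443 000; weights = 0.1594, 0.3056, 0.2912, 0.2438.
Ostaria: 0.1594×4.4 + 0.3056×20.0 + 0.2912×52.7 + 0.2438×106.0 = 48.0021 per 1 000.
Dacira: 0.1594×4.1 + 0.3056×19.7 + 0.2912×51.5 + 0.2438×122.8 = 51.6089 per 1 000.
Difference = 48.0021 − 51.6089 = -3.6068.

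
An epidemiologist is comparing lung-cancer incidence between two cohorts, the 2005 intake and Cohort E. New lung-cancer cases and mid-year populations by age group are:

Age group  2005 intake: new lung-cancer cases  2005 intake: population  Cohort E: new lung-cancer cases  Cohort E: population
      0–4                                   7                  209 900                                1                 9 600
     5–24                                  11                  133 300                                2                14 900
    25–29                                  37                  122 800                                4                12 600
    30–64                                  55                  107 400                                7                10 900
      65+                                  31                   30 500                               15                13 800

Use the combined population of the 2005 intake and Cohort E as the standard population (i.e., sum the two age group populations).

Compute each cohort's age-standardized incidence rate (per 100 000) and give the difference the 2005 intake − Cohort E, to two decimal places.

Age-specific rates per 100 000 for the 2005 intake: 3.33, 8.25, 30.13, 51.21, 101.64.
For Cohort E: 10.42, 13.42, 31.75, 64.22, 108.70.
Combined standard total = 665 700; weights = 0.3297, 0.2226, 0.2034, 0.1777, 0.0665.
The 2005 intake: 0.3297×3.33 + 0.2226×8.25 + 0.2034×30.13 + 0.1777×51.21 + 0.0665×101.64 = 24.9293 per 100 000.
Cohort E: 0.3297×10.42 + 0.2226×13.42 + 0.2034×31.75 + 0.1777×64.22 + 0.0665×108.70 = 31.5256 per 100 000.
Difference = 24.9293 − 31.5256 = -6.5963.

-6.60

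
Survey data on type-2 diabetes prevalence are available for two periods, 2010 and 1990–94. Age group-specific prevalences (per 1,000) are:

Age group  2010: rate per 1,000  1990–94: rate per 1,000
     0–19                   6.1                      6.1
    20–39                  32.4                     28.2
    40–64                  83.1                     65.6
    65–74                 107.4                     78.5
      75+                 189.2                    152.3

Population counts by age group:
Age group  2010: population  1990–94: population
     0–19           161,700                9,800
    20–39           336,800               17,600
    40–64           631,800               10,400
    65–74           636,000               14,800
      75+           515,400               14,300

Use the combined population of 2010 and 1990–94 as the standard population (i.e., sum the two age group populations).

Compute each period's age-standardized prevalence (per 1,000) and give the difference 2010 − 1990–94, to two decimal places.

21.75

Combined standard total = 2,348,600; weights = 0.0730, 0.1509, 0.2734, 0.2771, 0.2255.
2010: 0.0730×6.1 + 0.1509×32.4 + 0.2734×83.1 + 0.2771×107.4 + 0.2255×189.2 = 100.4899 per 1,000.
1990–94: 0.0730×6.1 + 0.1509×28.2 + 0.2734×65.6 + 0.2771×78.5 + 0.2255×152.3 = 78.7404 per 1,000.
Difference = 100.4899 − 78.7404 = 21.7496.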